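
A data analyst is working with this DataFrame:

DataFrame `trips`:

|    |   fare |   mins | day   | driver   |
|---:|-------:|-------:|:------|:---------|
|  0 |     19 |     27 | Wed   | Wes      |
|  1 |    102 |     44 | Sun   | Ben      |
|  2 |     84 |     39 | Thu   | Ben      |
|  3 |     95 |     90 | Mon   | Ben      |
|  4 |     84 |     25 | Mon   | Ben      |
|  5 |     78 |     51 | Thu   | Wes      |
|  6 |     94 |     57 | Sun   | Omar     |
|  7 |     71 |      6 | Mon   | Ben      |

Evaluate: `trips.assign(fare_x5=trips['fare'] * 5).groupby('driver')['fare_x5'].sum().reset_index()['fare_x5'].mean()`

1045.0

add column fare_x5 = trips['fare'] * 5:
   fare  mins  day driver  fare_x5
0    19    27  Wed    Wes       95
1   102    44  Sun    Ben      510
2    84    39  Thu    Ben      420
3    95    90  Mon    Ben      475
4    84    25  Mon    Ben      420
5    78    51  Thu    Wes      390
6    94    57  Sun   Omar      470
7    71     6  Mon    Ben      355
group by driver, sum of fare_x5:
driver
Ben     2180
Omar     470
Wes      485
Name: fare_x5, dtype: int64
reset_index():
  driver  fare_x5
0    Ben     2180
1   Omar      470
2    Wes      485
mean of column 'fare_x5' → 1045.0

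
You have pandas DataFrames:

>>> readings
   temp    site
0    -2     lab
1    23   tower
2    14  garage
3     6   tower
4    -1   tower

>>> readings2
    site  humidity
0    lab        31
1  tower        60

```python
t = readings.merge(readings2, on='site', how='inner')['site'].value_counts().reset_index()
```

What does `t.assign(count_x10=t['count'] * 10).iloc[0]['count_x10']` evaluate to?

merge on 'site' (how='inner') → 4 rows:
   temp   site  humidity
0    -2    lab        31
1    23  tower        60
2     6  tower        60
3    -1  tower        60
value_counts of site:
site
tower    3
lab      1
Name: count, dtype: int64
reset_index():
    site  count
0  tower      3
1    lab      1
add column count_x10 = t['count'] * 10:
    site  count  count_x10
0  tower      3         30
1    lab      1         10
value at position 0, column 'count_x10' → 30

30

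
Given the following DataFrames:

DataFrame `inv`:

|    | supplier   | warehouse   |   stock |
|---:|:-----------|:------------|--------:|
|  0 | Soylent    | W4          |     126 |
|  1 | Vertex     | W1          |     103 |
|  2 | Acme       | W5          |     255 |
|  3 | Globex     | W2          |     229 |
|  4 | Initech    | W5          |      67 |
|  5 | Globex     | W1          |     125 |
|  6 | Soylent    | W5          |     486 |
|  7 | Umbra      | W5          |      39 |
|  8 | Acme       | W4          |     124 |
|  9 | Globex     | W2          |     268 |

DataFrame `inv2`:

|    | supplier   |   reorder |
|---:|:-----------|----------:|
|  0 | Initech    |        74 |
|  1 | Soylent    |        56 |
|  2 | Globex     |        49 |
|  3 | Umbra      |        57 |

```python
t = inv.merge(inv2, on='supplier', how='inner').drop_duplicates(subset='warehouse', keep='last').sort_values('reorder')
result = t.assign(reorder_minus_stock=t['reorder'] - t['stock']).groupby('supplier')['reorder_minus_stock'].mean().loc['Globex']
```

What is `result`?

-147.5

merge on 'supplier' (how='inner') → 7 rows:
  supplier warehouse  stock  reorder
0  Soylent        W4    126       56
1   Globex        W2    229       49
2  Initech        W5     67       74
3   Globex        W1    125       49
4  Soylent        W5    486       56
5    Umbra        W5     39       57
6   Globex        W2    268       49
drop duplicate warehouse (keep=last):
  supplier warehouse  stock  reorder
0  Soylent        W4    126       56
3   Globex        W1    125       49
5    Umbra        W5     39       57
6   Globex        W2    268       49
sort by reorder:
  supplier warehouse  stock  reorder
3   Globex        W1    125       49
6   Globex        W2    268       49
0  Soylent        W4    126       56
5    Umbra        W5     39       57
add column reorder_minus_stock = t['reorder'] - t['stock']:
  supplier warehouse  stock  reorder  reorder_minus_stock
3   Globex        W1    125       49                  -76
6   Globex        W2    268       49                 -219
0  Soylent        W4    126       56                  -70
5    Umbra        W5     39       57                   18
group by supplier, mean of reorder_minus_stock:
supplier
Globex    -147.5
Soylent    -70.0
Umbra       18.0
Name: reorder_minus_stock, dtype: float64
The value at index 'Globex' is -147.5.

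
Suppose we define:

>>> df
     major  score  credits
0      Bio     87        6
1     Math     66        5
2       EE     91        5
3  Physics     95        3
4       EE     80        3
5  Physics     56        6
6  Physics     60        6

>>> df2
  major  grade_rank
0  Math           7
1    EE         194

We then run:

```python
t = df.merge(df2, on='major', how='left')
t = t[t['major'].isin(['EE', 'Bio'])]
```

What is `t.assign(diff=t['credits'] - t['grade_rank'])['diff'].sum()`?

-380.0

merge on 'major' (how='left') → 7 rows:
     major  score  credits  grade_rank
0      Bio     87        6         NaN
1     Math     66        5         7.0
2       EE     91        5       194.0
3  Physics     95        3         NaN
4       EE     80        3       194.0
5  Physics     56        6         NaN
6  Physics     60        6         NaN
filter rows where major in ['EE', 'Bio']:
  major  score  credits  grade_rank
0   Bio     87        6         NaN
2    EE     91        5       194.0
4    EE     80        3       194.0
add column diff = t['credits'] - t['grade_rank']:
  major  score  credits  grade_rank   diff
0   Bio     87        6         NaN    NaN
2    EE     91        5       194.0 -189.0
4    EE     80        3       194.0 -191.0
Finally, sum of column 'diff' = -380.0.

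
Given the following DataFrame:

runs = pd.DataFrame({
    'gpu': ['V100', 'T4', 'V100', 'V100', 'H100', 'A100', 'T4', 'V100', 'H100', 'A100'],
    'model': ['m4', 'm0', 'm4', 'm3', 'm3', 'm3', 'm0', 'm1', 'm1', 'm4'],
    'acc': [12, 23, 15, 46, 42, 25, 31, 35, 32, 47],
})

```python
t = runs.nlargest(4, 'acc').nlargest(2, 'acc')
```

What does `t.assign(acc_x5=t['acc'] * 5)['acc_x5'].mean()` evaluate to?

take 4 rows with largest acc:
    gpu model  acc
9  A100    m4   47
3  V100    m3   46
4  H100    m3   42
7  V100    m1   35
take 2 rows with largest acc:
    gpu model  acc
9  A100    m4   47
3  V100    m3   46
add column acc_x5 = t['acc'] * 5:
    gpu model  acc  acc_x5
9  A100    m4   47     235
3  V100    m3   46     230
The mean of column 'acc_x5' is 232.5.

232.5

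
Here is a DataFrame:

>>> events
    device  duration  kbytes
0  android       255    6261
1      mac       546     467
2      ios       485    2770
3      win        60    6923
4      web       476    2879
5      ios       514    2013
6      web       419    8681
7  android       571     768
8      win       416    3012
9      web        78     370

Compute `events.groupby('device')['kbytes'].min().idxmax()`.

group by device, min of kbytes:
device
android     768
ios        2013
mac         467
web         370
win        3012
Name: kbytes, dtype: int64

win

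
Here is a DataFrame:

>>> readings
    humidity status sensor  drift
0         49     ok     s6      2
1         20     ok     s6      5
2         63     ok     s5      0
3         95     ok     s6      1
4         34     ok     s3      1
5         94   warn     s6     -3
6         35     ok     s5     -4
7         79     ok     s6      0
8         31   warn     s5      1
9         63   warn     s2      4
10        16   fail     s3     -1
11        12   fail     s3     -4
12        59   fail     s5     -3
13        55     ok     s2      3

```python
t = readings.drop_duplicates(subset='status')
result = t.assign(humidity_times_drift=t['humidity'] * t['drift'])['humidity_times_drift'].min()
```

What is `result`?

-282

drop duplicate status (keep=first):
    humidity status sensor  drift
0         49     ok     s6      2
5         94   warn     s6     -3
10        16   fail     s3     -1
add column humidity_times_drift = t['humidity'] * t['drift']:
    humidity status sensor  drift  humidity_times_drift
0         49     ok     s6      2                    98
5         94   warn     s6     -3                  -282
10        16   fail     s3     -1                   -16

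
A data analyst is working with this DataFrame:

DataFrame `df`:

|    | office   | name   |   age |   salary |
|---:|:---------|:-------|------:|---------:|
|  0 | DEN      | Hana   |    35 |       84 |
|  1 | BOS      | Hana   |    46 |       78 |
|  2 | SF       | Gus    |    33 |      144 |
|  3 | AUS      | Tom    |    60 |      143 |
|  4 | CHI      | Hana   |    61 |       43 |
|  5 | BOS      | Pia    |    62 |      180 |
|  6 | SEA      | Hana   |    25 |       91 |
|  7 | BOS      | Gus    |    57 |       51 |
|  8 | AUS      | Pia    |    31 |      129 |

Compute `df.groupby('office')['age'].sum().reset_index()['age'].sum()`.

group by office, sum of age:
office
AUS     91
BOS    165
CHI     61
DEN     35
SEA     25
SF      33
Name: age, dtype: int64
reset_index():
  office  age
0    AUS   91
1    BOS  165
2    CHI   61
3    DEN   35
4    SEA   25
5     SF   33
sum of column 'age' → 410

410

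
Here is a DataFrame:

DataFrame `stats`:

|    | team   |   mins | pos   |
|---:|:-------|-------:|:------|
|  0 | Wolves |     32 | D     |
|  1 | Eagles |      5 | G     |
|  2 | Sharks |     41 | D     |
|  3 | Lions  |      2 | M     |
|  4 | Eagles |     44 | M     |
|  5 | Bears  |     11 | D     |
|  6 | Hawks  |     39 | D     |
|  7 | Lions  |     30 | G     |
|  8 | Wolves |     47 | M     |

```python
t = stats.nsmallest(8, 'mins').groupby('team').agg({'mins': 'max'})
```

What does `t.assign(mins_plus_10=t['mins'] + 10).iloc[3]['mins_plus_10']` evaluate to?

take 8 rows with smallest mins:
     team  mins pos
3   Lions     2   M
1  Eagles     5   G
5   Bears    11   D
7   Lions    30   G
0  Wolves    32   D
6   Hawks    39   D
2  Sharks    41   D
4  Eagles    44   M
group by team, max of mins:
        mins
team        
Bears     11
Eagles    44
Hawks     39
Lions     30
Sharks    41
Wolves    32
add column mins_plus_10 = t['mins'] + 10:
        mins  mins_plus_10
team                      
Bears     11            21
Eagles    44            54
Hawks     39            49
Lions     30            40
Sharks    41            51
Wolves    32            42
Taking the value at position 3, column 'mins_plus_10' gives 40.

40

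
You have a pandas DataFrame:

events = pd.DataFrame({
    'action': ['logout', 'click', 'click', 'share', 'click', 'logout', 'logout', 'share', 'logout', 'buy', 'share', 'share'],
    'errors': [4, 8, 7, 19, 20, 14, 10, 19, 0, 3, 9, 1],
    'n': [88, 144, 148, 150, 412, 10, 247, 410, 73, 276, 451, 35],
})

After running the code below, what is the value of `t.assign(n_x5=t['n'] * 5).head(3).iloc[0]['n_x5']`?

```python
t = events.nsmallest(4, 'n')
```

50

take 4 rows with smallest n:
    action  errors   n
5   logout      14  10
11   share       1  35
8   logout       0  73
0   logout       4  88
add column n_x5 = t['n'] * 5:
    action  errors   n  n_x5
5   logout      14  10    50
11   share       1  35   175
8   logout       0  73   365
0   logout       4  88   440
take first 3 rows:
    action  errors   n  n_x5
5   logout      14  10    50
11   share       1  35   175
8   logout       0  73   365
Hence 50.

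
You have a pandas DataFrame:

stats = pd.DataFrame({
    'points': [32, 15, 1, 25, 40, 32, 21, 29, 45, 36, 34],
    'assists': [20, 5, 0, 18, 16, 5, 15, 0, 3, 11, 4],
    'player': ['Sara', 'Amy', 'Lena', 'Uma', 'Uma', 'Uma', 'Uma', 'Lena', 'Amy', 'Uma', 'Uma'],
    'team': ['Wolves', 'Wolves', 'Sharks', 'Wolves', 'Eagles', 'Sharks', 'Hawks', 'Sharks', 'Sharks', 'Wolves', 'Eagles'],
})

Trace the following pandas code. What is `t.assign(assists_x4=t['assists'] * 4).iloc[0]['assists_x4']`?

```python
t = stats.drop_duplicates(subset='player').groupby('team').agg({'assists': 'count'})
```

drop duplicate player (keep=first):
   points  assists player    team
0      32       20   Sara  Wolves
1      15        5    Amy  Wolves
2       1        0   Lena  Sharks
3      25       18    Uma  Wolves
group by team, count of assists:
        assists
team           
Sharks        1
Wolves        3
add column assists_x4 = t['assists'] * 4:
        assists  assists_x4
team                       
Sharks        1           4
Wolves        3          12
Taking the value at position 0, column 'assists_x4' gives 4.

4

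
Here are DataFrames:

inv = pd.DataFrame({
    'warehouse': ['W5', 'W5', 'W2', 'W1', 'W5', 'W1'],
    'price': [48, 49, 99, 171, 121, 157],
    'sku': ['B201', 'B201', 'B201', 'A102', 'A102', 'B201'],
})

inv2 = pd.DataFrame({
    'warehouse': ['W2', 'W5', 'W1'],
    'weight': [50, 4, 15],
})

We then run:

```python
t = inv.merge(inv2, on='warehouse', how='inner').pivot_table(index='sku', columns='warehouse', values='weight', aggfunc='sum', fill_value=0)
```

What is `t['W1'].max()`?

15

merge on 'warehouse' (how='inner') → 6 rows:
  warehouse  price   sku  weight
0        W5     48  B201       4
1        W5     49  B201       4
2        W2     99  B201      50
3        W1    171  A102      15
4        W5    121  A102       4
5        W1    157  B201      15
pivot: rows=sku, cols=warehouse, sum(weight):
warehouse  W1  W2  W5
sku                  
A102       15   0   4
B201       15  50   8
Finally, max of column 'W1' = 15.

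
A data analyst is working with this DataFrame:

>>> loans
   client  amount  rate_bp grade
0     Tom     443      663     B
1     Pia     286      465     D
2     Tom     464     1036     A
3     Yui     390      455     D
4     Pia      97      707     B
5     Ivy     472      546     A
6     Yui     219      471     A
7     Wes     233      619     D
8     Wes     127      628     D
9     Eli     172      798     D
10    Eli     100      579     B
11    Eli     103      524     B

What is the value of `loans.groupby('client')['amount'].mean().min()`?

group by client, mean of amount:
client
Eli    125.0
Ivy    472.0
Pia    191.5
Tom    453.5
Wes    180.0
Yui    304.5
Name: amount, dtype: float64
Taking the min of the resulting series gives 125.0.

125.0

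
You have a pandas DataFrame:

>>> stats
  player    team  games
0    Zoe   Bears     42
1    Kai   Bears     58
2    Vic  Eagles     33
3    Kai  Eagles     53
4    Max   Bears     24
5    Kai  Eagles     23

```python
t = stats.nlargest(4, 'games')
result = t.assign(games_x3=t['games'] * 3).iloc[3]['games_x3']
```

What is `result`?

99

take 4 rows with largest games:
  player    team  games
1    Kai   Bears     58
3    Kai  Eagles     53
0    Zoe   Bears     42
2    Vic  Eagles     33
add column games_x3 = t['games'] * 3:
  player    team  games  games_x3
1    Kai   Bears     58       174
3    Kai  Eagles     53       159
0    Zoe   Bears     42       126
2    Vic  Eagles     33        99
Finally, value at position 3, column 'games_x3' = 99.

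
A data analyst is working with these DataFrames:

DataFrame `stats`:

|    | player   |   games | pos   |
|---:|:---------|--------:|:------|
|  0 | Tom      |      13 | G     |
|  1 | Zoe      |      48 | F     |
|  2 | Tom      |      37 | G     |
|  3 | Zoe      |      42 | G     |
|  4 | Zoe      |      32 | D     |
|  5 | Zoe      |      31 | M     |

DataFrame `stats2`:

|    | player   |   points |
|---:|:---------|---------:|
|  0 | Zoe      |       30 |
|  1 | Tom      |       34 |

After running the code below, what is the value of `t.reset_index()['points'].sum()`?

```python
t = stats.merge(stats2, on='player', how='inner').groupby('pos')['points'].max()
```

124

merge on 'player' (how='inner') → 6 rows:
  player  games pos  points
0    Tom     13   G      34
1    Zoe     48   F      30
2    Tom     37   G      34
3    Zoe     42   G      30
4    Zoe     32   D      30
5    Zoe     31   M      30
group by pos, max of points:
pos
D    30
F    30
G    34
M    30
Name: points, dtype: int64
reset_index():
  pos  points
0   D      30
1   F      30
2   G      34
3   M      30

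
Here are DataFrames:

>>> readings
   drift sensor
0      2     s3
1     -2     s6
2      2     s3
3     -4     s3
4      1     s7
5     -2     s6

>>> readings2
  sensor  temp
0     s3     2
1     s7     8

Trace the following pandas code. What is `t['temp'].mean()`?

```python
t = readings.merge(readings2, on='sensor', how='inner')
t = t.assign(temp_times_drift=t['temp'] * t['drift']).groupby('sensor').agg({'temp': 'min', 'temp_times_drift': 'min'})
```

5.0

merge on 'sensor' (how='inner') → 4 rows:
   drift sensor  temp
0      2     s3     2
1      2     s3     2
2     -4     s3     2
3      1     s7     8
add column temp_times_drift = t['temp'] * t['drift']:
   drift sensor  temp  temp_times_drift
0      2     s3     2                 4
1      2     s3     2                 4
2     -4     s3     2                -8
3      1     s7     8                 8
group by sensor: min(temp), min(temp_times_drift):
        temp  temp_times_drift
sensor                        
s3         2                -8
s7         8                 8
Reading off the mean of column 'temp', we get 5.0.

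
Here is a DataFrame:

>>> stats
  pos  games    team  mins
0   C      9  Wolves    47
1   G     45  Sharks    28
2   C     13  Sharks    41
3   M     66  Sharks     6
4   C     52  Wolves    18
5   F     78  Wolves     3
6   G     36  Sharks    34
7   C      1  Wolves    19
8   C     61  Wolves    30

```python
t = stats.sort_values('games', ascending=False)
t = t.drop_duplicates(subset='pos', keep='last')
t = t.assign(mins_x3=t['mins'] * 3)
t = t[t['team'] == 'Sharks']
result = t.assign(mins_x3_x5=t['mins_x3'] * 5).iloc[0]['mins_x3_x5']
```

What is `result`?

sort by games descending:
  pos  games    team  mins
5   F     78  Wolves     3
3   M     66  Sharks     6
8   C     61  Wolves    30
4   C     52  Wolves    18
1   G     45  Sharks    28
6   G     36  Sharks    34
2   C     13  Sharks    41
0   C      9  Wolves    47
7   C      1  Wolves    19
drop duplicate pos (keep=last):
  pos  games    team  mins
5   F     78  Wolves     3
3   M     66  Sharks     6
6   G     36  Sharks    34
7   C      1  Wolves    19
add column mins_x3 = t['mins'] * 3:
  pos  games    team  mins  mins_x3
5   F     78  Wolves     3        9
3   M     66  Sharks     6       18
6   G     36  Sharks    34      102
7   C      1  Wolves    19       57
filter rows where team == 'Sharks':
  pos  games    team  mins  mins_x3
3   M     66  Sharks     6       18
6   G     36  Sharks    34      102
add column mins_x3_x5 = t['mins_x3'] * 5:
  pos  games    team  mins  mins_x3  mins_x3_x5
3   M     66  Sharks     6       18          90
6   G     36  Sharks    34      102         510

90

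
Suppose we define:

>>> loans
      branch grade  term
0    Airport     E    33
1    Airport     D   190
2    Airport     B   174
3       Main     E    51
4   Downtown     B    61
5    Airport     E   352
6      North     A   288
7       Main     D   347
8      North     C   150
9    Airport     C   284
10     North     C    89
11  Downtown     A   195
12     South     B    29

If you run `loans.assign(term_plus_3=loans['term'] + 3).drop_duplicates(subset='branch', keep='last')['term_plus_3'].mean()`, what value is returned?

191.8

add column term_plus_3 = loans['term'] + 3:
      branch grade  term  term_plus_3
0    Airport     E    33           36
1    Airport     D   190          193
2    Airport     B   174          177
3       Main     E    51           54
4   Downtown     B    61           64
5    Airport     E   352          355
6      North     A   288          291
7       Main     D   347          350
8      North     C   150          153
9    Airport     C   284          287
10     North     C    89           92
11  Downtown     A   195          198
12     South     B    29           32
drop duplicate branch (keep=last):
      branch grade  term  term_plus_3
7       Main     D   347          350
9    Airport     C   284          287
10     North     C    89           92
11  Downtown     A   195          198
12     South     B    29           32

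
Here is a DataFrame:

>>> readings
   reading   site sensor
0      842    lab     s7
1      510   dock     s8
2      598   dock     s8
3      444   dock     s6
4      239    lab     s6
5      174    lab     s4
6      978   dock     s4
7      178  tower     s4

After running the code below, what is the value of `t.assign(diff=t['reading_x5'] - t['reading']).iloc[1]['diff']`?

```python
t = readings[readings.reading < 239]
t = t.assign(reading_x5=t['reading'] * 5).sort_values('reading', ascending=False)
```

696

filter rows where reading < 239:
   reading   site sensor
5      174    lab     s4
7      178  tower     s4
add column reading_x5 = t['reading'] * 5:
   reading   site sensor  reading_x5
5      174    lab     s4         870
7      178  tower     s4         890
sort by reading descending:
   reading   site sensor  reading_x5
7      178  tower     s4         890
5      174    lab     s4         870
add column diff = t['reading_x5'] - t['reading']:
   reading   site sensor  reading_x5  diff
7      178  tower     s4         890   712
5      174    lab     s4         870   696
value at position 1, column 'diff' → 696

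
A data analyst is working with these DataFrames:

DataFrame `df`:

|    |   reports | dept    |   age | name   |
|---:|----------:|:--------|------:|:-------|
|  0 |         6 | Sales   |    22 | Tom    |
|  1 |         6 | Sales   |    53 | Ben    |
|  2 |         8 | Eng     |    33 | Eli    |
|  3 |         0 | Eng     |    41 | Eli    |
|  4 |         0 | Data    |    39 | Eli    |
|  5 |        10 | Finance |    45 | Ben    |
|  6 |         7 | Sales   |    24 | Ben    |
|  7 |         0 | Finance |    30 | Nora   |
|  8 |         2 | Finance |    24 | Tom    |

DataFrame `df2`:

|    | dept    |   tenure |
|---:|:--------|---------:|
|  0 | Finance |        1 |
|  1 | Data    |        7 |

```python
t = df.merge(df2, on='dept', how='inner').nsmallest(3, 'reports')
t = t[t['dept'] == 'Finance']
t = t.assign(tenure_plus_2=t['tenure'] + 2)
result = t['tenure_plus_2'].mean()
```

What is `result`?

merge on 'dept' (how='inner') → 4 rows:
   reports     dept  age  name  tenure
0        0     Data   39   Eli       7
1       10  Finance   45   Ben       1
2        0  Finance   30  Nora       1
3        2  Finance   24   Tom       1
take 3 rows with smallest reports:
   reports     dept  age  name  tenure
0        0     Data   39   Eli       7
2        0  Finance   30  Nora       1
3        2  Finance   24   Tom       1
filter rows where dept == 'Finance':
   reports     dept  age  name  tenure
2        0  Finance   30  Nora       1
3        2  Finance   24   Tom       1
add column tenure_plus_2 = t['tenure'] + 2:
   reports     dept  age  name  tenure  tenure_plus_2
2        0  Finance   30  Nora       1              3
3        2  Finance   24   Tom       1              3
Hence 3.0.

3.0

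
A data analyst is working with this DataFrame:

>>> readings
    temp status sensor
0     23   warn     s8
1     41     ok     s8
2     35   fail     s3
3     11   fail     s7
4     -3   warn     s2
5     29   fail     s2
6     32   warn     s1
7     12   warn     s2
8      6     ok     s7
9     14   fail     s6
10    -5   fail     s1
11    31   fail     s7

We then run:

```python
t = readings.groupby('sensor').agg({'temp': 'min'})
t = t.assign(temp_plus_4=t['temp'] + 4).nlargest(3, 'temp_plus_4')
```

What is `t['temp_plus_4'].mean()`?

group by sensor, min of temp:
        temp
sensor      
s1        -5
s2        -3
s3        35
s6        14
s7         6
s8        23
add column temp_plus_4 = t['temp'] + 4:
        temp  temp_plus_4
sensor                   
s1        -5           -1
s2        -3            1
s3        35           39
s6        14           18
s7         6           10
s8        23           27
take 3 rows with largest temp_plus_4:
        temp  temp_plus_4
sensor                   
s3        35           39
s8        23           27
s6        14           18
The mean of column 'temp_plus_4' is 28.0.

28.0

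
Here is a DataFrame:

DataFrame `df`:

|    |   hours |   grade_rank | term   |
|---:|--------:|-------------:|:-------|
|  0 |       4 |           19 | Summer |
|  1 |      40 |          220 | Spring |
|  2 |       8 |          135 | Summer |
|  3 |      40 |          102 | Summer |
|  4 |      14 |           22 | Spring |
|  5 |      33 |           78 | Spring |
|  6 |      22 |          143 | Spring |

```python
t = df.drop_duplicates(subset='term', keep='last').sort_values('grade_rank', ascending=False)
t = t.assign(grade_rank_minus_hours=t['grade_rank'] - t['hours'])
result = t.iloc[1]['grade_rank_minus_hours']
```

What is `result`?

62

drop duplicate term (keep=last):
   hours  grade_rank    term
3     40         102  Summer
6     22         143  Spring
sort by grade_rank descending:
   hours  grade_rank    term
6     22         143  Spring
3     40         102  Summer
add column grade_rank_minus_hours = t['grade_rank'] - t['hours']:
   hours  grade_rank    term  grade_rank_minus_hours
6     22         143  Spring                     121
3     40         102  Summer                      62
Then the value at position 1, column 'grade_rank_minus_hours': 62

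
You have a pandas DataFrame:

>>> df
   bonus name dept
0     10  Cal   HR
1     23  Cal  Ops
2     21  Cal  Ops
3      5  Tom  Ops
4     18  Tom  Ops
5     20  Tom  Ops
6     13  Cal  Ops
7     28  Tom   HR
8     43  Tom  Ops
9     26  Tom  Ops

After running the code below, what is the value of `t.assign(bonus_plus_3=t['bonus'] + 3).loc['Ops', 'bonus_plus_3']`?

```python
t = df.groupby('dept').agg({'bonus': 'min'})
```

group by dept, min of bonus:
      bonus
dept       
HR       10
Ops       5
add column bonus_plus_3 = t['bonus'] + 3:
      bonus  bonus_plus_3
dept                     
HR       10            13
Ops       5             8

8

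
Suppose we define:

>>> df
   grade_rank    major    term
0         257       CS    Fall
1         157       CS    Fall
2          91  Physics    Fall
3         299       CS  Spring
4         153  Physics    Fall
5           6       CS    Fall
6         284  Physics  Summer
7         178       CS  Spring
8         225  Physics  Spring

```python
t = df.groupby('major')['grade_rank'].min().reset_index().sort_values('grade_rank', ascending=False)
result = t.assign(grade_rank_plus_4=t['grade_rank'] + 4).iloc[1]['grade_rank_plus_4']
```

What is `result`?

group by major, min of grade_rank:
major
CS          6
Physics    91
Name: grade_rank, dtype: int64
reset_index():
     major  grade_rank
0       CS           6
1  Physics          91
sort by grade_rank descending:
     major  grade_rank
1  Physics          91
0       CS           6
add column grade_rank_plus_4 = t['grade_rank'] + 4:
     major  grade_rank  grade_rank_plus_4
1  Physics          91                 95
0       CS           6                 10
Hence 10.

10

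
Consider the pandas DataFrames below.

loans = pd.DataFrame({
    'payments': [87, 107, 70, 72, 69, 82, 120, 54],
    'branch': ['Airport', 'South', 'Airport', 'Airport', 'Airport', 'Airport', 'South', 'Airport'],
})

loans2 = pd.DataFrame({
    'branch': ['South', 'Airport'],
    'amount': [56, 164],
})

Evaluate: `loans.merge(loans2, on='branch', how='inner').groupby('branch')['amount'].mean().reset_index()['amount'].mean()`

110.0

merge on 'branch' (how='inner') → 8 rows:
   payments   branch  amount
0        87  Airport     164
1       107    South      56
2        70  Airport     164
3        72  Airport     164
4        69  Airport     164
5        82  Airport     164
6       120    South      56
7        54  Airport     164
group by branch, mean of amount:
branch
Airport    164.0
South       56.0
Name: amount, dtype: float64
reset_index():
    branch  amount
0  Airport   164.0
1    South    56.0
Then the mean of column 'amount': 110.0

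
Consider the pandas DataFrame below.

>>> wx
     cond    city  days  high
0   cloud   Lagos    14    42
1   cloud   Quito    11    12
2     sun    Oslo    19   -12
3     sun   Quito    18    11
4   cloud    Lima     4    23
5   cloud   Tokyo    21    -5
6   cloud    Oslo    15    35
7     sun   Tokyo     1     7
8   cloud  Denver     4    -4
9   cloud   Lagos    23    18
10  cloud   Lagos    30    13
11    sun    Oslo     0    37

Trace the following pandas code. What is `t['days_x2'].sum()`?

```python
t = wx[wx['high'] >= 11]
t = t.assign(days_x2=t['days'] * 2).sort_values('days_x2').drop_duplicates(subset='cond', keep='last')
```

filter rows where high >= 11:
     cond   city  days  high
0   cloud  Lagos    14    42
1   cloud  Quito    11    12
3     sun  Quito    18    11
4   cloud   Lima     4    23
6   cloud   Oslo    15    35
9   cloud  Lagos    23    18
10  cloud  Lagos    30    13
11    sun   Oslo     0    37
add column days_x2 = t['days'] * 2:
     cond   city  days  high  days_x2
0   cloud  Lagos    14    42       28
1   cloud  Quito    11    12       22
3     sun  Quito    18    11       36
4   cloud   Lima     4    23        8
6   cloud   Oslo    15    35       30
9   cloud  Lagos    23    18       46
10  cloud  Lagos    30    13       60
11    sun   Oslo     0    37        0
sort by days_x2:
     cond   city  days  high  days_x2
11    sun   Oslo     0    37        0
4   cloud   Lima     4    23        8
1   cloud  Quito    11    12       22
0   cloud  Lagos    14    42       28
6   cloud   Oslo    15    35       30
3     sun  Quito    18    11       36
9   cloud  Lagos    23    18       46
10  cloud  Lagos    30    13       60
drop duplicate cond (keep=last):
     cond   city  days  high  days_x2
3     sun  Quito    18    11       36
10  cloud  Lagos    30    13       60
The sum of column 'days_x2' is 96.

96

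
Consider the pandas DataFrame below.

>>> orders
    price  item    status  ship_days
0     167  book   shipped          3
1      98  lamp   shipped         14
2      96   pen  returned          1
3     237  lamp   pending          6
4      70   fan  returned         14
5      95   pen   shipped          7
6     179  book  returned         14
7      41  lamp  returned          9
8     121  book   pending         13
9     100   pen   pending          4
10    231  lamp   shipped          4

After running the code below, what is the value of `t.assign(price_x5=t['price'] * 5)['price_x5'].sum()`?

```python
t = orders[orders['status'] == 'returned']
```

filter rows where status == 'returned':
   price  item    status  ship_days
2     96   pen  returned          1
4     70   fan  returned         14
6    179  book  returned         14
7     41  lamp  returned          9
add column price_x5 = t['price'] * 5:
   price  item    status  ship_days  price_x5
2     96   pen  returned          1       480
4     70   fan  returned         14       350
6    179  book  returned         14       895
7     41  lamp  returned          9       205

1930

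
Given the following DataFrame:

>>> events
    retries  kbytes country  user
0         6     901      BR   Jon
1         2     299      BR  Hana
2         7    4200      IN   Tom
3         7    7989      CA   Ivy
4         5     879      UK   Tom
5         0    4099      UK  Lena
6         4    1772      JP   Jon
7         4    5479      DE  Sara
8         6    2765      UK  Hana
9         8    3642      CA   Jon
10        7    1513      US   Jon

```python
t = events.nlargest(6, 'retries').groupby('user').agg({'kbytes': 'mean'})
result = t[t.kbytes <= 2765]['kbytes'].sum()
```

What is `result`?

take 6 rows with largest retries:
    retries  kbytes country  user
9         8    3642      CA   Jon
2         7    4200      IN   Tom
3         7    7989      CA   Ivy
10        7    1513      US   Jon
0         6     901      BR   Jon
8         6    2765      UK  Hana
group by user, mean of kbytes:
           kbytes
user             
Hana  2765.000000
Ivy   7989.000000
Jon   2018.666667
Tom   4200.000000
filter rows where kbytes <= 2765:
           kbytes
user             
Hana  2765.000000
Jon   2018.666667

4783.66666667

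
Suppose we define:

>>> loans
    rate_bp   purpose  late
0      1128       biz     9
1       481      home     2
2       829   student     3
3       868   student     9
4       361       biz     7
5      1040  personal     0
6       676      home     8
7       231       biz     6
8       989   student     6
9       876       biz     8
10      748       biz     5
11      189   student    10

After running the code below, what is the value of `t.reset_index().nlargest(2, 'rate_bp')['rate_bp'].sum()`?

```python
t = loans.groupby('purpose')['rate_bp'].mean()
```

group by purpose, mean of rate_bp:
purpose
biz          668.80
home         578.50
personal    1040.00
student      718.75
Name: rate_bp, dtype: float64
reset_index():
    purpose  rate_bp
0       biz   668.80
1      home   578.50
2  personal  1040.00
3   student   718.75
take 2 rows with largest rate_bp:
    purpose  rate_bp
2  personal  1040.00
3   student   718.75
Reading off the sum of column 'rate_bp', we get 1758.75.

1758.75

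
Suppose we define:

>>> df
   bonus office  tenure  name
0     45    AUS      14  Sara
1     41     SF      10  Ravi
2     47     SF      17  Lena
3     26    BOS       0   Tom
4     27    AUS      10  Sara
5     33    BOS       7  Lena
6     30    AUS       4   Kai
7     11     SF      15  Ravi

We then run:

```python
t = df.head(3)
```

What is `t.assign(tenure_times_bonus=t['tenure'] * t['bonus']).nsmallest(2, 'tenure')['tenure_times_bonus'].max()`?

630

take first 3 rows:
   bonus office  tenure  name
0     45    AUS      14  Sara
1     41     SF      10  Ravi
2     47     SF      17  Lena
add column tenure_times_bonus = t['tenure'] * t['bonus']:
   bonus office  tenure  name  tenure_times_bonus
0     45    AUS      14  Sara                 630
1     41     SF      10  Ravi                 410
2     47     SF      17  Lena                 799
take 2 rows with smallest tenure:
   bonus office  tenure  name  tenure_times_bonus
1     41     SF      10  Ravi                 410
0     45    AUS      14  Sara                 630
max of column 'tenure_times_bonus' → 630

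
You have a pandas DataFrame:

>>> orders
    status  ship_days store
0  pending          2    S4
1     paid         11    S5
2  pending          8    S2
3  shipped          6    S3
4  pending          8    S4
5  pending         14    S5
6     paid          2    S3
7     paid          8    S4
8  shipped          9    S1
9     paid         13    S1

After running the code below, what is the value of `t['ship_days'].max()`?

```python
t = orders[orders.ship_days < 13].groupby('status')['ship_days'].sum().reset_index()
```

filter rows where ship_days < 13:
    status  ship_days store
0  pending          2    S4
1     paid         11    S5
2  pending          8    S2
3  shipped          6    S3
4  pending          8    S4
6     paid          2    S3
7     paid          8    S4
8  shipped          9    S1
group by status, sum of ship_days:
status
paid       21
pending    18
shipped    15
Name: ship_days, dtype: int64
reset_index():
    status  ship_days
0     paid         21
1  pending         18
2  shipped         15

21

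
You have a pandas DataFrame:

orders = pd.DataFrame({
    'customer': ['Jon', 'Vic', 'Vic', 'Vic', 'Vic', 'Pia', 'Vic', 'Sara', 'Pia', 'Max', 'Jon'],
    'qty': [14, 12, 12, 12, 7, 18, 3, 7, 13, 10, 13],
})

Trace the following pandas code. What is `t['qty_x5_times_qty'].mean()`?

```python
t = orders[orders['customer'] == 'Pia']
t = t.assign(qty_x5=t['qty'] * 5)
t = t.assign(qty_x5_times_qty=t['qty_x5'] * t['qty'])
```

1232.5

filter rows where customer == 'Pia':
  customer  qty
5      Pia   18
8      Pia   13
add column qty_x5 = t['qty'] * 5:
  customer  qty  qty_x5
5      Pia   18      90
8      Pia   13      65
add column qty_x5_times_qty = t['qty_x5'] * t['qty']:
  customer  qty  qty_x5  qty_x5_times_qty
5      Pia   18      90              1620
8      Pia   13      65               845
So mean() = 1232.5.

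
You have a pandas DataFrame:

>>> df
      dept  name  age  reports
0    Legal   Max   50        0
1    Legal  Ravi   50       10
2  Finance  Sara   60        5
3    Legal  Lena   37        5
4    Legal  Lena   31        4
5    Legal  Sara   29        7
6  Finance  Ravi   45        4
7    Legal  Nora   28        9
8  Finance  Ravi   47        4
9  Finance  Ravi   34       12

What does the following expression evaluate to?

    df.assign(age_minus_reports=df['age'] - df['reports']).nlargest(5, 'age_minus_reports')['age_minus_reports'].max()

add column age_minus_reports = df['age'] - df['reports']:
      dept  name  age  reports  age_minus_reports
0    Legal   Max   50        0                 50
1    Legal  Ravi   50       10                 40
2  Finance  Sara   60        5                 55
3    Legal  Lena   37        5                 32
4    Legal  Lena   31        4                 27
5    Legal  Sara   29        7                 22
6  Finance  Ravi   45        4                 41
7    Legal  Nora   28        9                 19
8  Finance  Ravi   47        4                 43
9  Finance  Ravi   34       12                 22
take 5 rows with largest age_minus_reports:
      dept  name  age  reports  age_minus_reports
2  Finance  Sara   60        5                 55
0    Legal   Max   50        0                 50
8  Finance  Ravi   47        4                 43
6  Finance  Ravi   45        4                 41
1    Legal  Ravi   50       10                 40

55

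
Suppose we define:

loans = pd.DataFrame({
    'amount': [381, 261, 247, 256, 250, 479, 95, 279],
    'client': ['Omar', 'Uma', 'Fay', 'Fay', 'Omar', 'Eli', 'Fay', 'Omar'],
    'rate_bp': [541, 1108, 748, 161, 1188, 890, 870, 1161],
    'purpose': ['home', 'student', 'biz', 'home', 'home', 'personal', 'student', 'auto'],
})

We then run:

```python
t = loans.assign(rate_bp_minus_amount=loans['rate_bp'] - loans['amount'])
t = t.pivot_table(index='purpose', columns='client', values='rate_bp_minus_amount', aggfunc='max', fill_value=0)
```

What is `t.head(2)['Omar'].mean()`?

add column rate_bp_minus_amount = loans['rate_bp'] - loans['amount']:
   amount client  rate_bp   purpose  rate_bp_minus_amount
0     381   Omar      541      home                   160
1     261    Uma     1108   student                   847
2     247    Fay      748       biz                   501
3     256    Fay      161      home                   -95
4     250   Omar     1188      home                   938
5     479    Eli      890  personal                   411
6      95    Fay      870   student                   775
7     279   Omar     1161      auto                   882
pivot: rows=purpose, cols=client, max(rate_bp_minus_amount):
client    Eli  Fay  Omar  Uma
purpose                      
auto        0    0   882    0
biz         0  501     0    0
home        0  -95   938    0
personal  411    0     0    0
student     0  775     0  847
take first 2 rows:
client   Eli  Fay  Omar  Uma
purpose                     
auto       0    0   882    0
biz        0  501     0    0
Then the mean of column 'Omar': 441.0

441.0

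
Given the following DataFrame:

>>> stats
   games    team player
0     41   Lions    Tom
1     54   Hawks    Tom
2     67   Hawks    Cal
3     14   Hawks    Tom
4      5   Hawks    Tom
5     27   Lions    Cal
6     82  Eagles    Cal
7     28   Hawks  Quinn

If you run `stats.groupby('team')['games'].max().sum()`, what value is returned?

190

group by team, max of games:
team
Eagles    82
Hawks     67
Lions     41
Name: games, dtype: int64
Finally, sum of the resulting series = 190.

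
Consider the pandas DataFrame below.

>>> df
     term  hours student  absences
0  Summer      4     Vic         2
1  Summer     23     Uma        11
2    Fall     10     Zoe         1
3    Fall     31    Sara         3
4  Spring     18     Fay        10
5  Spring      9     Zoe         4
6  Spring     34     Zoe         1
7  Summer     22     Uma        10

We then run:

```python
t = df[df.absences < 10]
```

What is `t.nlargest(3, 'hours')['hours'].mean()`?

filter rows where absences < 10:
     term  hours student  absences
0  Summer      4     Vic         2
2    Fall     10     Zoe         1
3    Fall     31    Sara         3
5  Spring      9     Zoe         4
6  Spring     34     Zoe         1
take 3 rows with largest hours:
     term  hours student  absences
6  Spring     34     Zoe         1
3    Fall     31    Sara         3
2    Fall     10     Zoe         1
mean of column 'hours' → 25.0

25.0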